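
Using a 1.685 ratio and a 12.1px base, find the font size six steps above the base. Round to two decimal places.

12.1 × 1.685⁶ = 12.1 × 22.88756 ≈ 276.94

276.94px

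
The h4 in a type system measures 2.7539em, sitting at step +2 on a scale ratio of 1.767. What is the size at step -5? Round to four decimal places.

0.0512em

Moving from step +2 to step -5 is 7 steps down, so divide by r⁷.
2.7539 ÷ 1.767⁷ = 2.7539 ÷ 53.78434 ≈ 0.0512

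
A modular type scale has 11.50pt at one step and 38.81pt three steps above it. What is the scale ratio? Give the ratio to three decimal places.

1.500

r³ = 38.81 / 11.50, so r = (38.81/11.50)^(1/3).
r = 3.3748^(1/3) ≈ 1.5000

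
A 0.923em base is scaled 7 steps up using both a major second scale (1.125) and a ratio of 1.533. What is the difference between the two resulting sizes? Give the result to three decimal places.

16.260em

Major second: 0.923 × 1.125⁷ = 2.10508em
At 1.533: 0.923 × 1.533⁷ = 18.36525em
Difference: 18.36525 − 2.10508 = 16.26017em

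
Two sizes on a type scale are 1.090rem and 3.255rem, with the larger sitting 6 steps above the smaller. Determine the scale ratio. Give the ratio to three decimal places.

1.200

The ratio satisfies 1.090 × r⁶ = 3.255, so r = (3.255 / 1.090)^(1/6).
r = 2.9862^(1/6) ≈ 1.2000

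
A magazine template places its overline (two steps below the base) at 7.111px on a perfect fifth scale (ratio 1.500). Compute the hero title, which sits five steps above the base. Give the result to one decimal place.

The gap is 5 − (-2) = 7 steps, so the factor is 1.500^7.
7.111 × 1.500⁷ = 7.111 × 17.08594 ≈ 121.498

121.5px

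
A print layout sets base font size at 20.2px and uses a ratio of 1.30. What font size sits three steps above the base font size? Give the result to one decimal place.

44.4px

Each step on a modular scale multiplies by the ratio, so the size n steps from the base is base × ratioⁿ.
20.2 × 1.30³ = 20.2 × 2.19700 ≈ 44.38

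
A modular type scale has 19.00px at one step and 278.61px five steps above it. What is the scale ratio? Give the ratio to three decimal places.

The ratio satisfies 19.00 × r⁵ = 278.61, so r = (278.61 / 19.00)^(1/5).
r = 14.6637^(1/5) ≈ 1.7110

1.711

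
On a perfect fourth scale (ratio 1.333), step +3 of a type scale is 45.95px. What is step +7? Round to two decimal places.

Moving from step +3 to step +7 is 4 steps up, so multiply by r⁴.
45.95 × 1.333⁴ = 45.95 × 3.15733 ≈ 145.080

145.08px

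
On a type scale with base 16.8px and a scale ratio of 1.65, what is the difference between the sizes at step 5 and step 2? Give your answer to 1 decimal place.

159.7px

Step 2: 16.8 × 1.65² = 45.738px
Step 5: 16.8 × 1.65⁵ = 205.461px
Difference: 205.461 − 45.738 = 159.723px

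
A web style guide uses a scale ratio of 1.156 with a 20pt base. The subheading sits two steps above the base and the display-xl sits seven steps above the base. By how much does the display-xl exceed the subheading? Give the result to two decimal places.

Step 2: 20.0 × 1.156² = 26.7267pt
Step 7: 20.0 × 1.156⁷ = 55.1740pt
Difference: 55.1740 − 26.7267 = 28.4473pt

28.45pt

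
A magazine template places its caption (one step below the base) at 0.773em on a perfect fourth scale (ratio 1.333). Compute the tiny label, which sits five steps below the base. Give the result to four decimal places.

Moving from step -1 to step -5 is 4 steps down, so divide by r⁴.
0.773 ÷ 1.333⁴ = 0.773 ÷ 3.15733 ≈ 0.2448

0.2448em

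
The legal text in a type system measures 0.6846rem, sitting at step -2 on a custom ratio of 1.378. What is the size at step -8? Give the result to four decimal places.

The gap is -8 − (-2) = -6 steps, so the factor is 1.378^-6.
0.6846 ÷ 1.378⁶ = 0.6846 ÷ 6.84692 ≈ 0.1000

0.1000rem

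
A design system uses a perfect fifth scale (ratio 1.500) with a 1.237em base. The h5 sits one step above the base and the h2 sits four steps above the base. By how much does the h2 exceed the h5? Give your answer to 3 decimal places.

Step 1: 1.237 × 1.500 = 1.85550em
Step 4: 1.237 × 1.500⁴ = 6.26231em
Difference: 6.26231 − 1.85550 = 4.40681em

4.407em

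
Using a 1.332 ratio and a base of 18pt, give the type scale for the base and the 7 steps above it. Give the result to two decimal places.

Step 0: 18pt
Step 1: 18.0 × 1.332 = 23.98
Step 2: 18.0 × 1.332² = 31.94
Step 3: 18.0 × 1.332³ = 42.54
Step 4: 18.0 × 1.332⁴ = 56.66
Step 5: 18.0 × 1.332⁵ = 75.47
Step 6: 18.0 × 1.332⁶ = 100.53
Step 7: 18.0 × 1.332⁷ = 133.91

18.00pt, 23.98pt, 31.94pt, 42.54pt, 56.66pt, 75.47pt, 100.53pt, 133.91pt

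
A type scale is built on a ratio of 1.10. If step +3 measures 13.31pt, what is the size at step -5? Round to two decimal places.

6.21pt

Moving from step +3 to step -5 is 8 steps down, so divide by r⁸.
13.31 ÷ 1.10⁸ = 13.31 ÷ 2.14359 ≈ 6.209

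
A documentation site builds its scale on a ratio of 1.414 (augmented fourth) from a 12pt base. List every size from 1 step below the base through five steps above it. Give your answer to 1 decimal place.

8.5pt, 12.0pt, 17.0pt, 24.0pt, 33.9pt, 48.0pt, 67.8pt

Step -1: 12.0 ÷ 1.414 = 8.5
Step 0: 12pt
Step 1: 12.0 × 1.414 = 17.0
Step 2: 12.0 × 1.414² = 24.0
Step 3: 12.0 × 1.414³ = 33.9
Step 4: 12.0 × 1.414⁴ = 48.0
Step 5: 12.0 × 1.414⁵ = 67.8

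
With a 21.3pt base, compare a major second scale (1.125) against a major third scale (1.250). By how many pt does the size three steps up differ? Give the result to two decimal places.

11.27pt

Major second: 21.3 × 1.125³ = 30.3275pt
Major third: 21.3 × 1.250³ = 41.6016pt
Difference: 41.6016 − 30.3275 = 11.2741pt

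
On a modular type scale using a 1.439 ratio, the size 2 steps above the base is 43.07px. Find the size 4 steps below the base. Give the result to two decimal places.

4.85px

Moving from step +2 to step -4 is 6 steps down, so divide by r⁶.
43.07 ÷ 1.439⁶ = 43.07 ÷ 8.87901 ≈ 4.851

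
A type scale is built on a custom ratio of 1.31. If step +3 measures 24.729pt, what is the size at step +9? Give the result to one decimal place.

24.729 × 1.31⁶ = 24.729 × 5.05391 ≈ 124.978

125.0pt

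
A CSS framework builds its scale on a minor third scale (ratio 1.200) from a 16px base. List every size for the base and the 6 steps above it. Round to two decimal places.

Step 0: 16px
Step 1: 16.0 × 1.200 = 19.20
Step 2: 16.0 × 1.200² = 23.04
Step 3: 16.0 × 1.200³ = 27.65
Step 4: 16.0 × 1.200⁴ = 33.18
Step 5: 16.0 × 1.200⁵ = 39.81
Step 6: 16.0 × 1.200⁶ = 47.78

16.00px, 19.20px, 23.04px, 27.65px, 33.18px, 39.81px, 47.78px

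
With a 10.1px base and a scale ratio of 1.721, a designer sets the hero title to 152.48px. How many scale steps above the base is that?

1.721ⁿ = 152.48 / 10.1 = 15.0970
n = ln(15.0970) / ln(1.721) = 2.7145 / 0.5429 ≈ 5.00

5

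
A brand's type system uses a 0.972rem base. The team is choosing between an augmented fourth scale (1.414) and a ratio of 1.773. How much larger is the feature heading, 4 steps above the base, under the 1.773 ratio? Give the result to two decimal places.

5.72rem

Augmented fourth: 0.972 × 1.414⁴ = 3.8857rem
At 1.773: 0.972 × 1.773⁴ = 9.6051rem
Difference: 9.6051 − 3.8857 = 5.7194rem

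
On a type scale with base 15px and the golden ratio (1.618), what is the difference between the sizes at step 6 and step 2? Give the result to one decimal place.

Step 2: 15.0 × 1.618² = 39.269px
Step 6: 15.0 × 1.618⁶ = 269.130px
Difference: 269.130 − 39.269 = 229.861px

229.9px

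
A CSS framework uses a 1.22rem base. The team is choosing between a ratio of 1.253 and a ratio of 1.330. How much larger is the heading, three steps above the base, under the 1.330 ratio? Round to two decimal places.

At 1.253: 1.22 × 1.253³ = 2.4000rem
At 1.330: 1.22 × 1.330³ = 2.8702rem
Difference: 2.8702 − 2.4000 = 0.4702rem

0.47rem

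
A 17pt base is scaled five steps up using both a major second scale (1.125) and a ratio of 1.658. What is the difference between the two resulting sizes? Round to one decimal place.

Major second: 17.0 × 1.125⁵ = 30.635pt
At 1.658: 17.0 × 1.658⁵ = 212.996pt
Difference: 212.996 − 30.635 = 182.361pt

182.4pt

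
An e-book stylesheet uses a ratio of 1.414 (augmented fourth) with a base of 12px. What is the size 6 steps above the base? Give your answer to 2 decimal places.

95.91px

A modular type scale is a geometric sequence: sizeₙ = base × rⁿ.
12.0 × 1.414⁶ = 12.0 × 7.99275 ≈ 95.91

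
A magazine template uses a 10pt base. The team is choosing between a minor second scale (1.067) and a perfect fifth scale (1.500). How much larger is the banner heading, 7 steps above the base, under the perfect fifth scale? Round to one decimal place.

155.1pt

Minor second: 10.0 × 1.067⁷ = 15.745pt
Perfect fifth: 10.0 × 1.500⁷ = 170.859pt
Difference: 170.859 − 15.745 = 155.114pt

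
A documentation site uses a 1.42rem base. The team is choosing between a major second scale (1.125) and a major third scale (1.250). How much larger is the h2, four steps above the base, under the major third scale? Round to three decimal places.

Major second: 1.42 × 1.125⁴ = 2.27457rem
Major third: 1.42 × 1.250⁴ = 3.46680rem
Difference: 3.46680 − 2.27457 = 1.19223rem

1.192rem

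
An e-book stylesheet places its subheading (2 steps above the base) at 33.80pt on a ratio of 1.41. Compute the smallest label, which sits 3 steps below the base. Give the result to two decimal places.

33.80 ÷ 1.41⁵ = 33.80 ÷ 5.57308 ≈ 6.065

6.06pt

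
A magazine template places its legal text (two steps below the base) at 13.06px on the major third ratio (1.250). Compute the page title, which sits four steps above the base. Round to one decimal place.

49.8px

13.06 × 1.250⁶ = 13.06 × 3.81470 ≈ 49.820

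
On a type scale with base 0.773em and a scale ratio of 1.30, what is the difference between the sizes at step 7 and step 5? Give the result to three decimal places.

Step 5: 0.773 × 1.30⁵ = 2.87009em
Step 7: 0.773 × 1.30⁷ = 4.85046em
Difference: 4.85046 − 2.87009 = 1.98037em

1.980em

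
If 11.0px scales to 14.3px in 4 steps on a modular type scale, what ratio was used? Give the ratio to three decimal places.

1.068

r⁴ = 14.3 / 11.0, so r = (14.3/11.0)^(1/4).
r = 1.3000^(1/4) ≈ 1.0678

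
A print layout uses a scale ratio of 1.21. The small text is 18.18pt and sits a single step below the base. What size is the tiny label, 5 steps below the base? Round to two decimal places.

The gap is -5 − (-1) = -4 steps, so the factor is 1.21^-4.
18.18 ÷ 1.21⁴ = 18.18 ÷ 2.14359 ≈ 8.481

8.48pt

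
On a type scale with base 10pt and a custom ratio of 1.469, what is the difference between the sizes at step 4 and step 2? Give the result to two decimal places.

24.99pt

Step 2: 10.0 × 1.469² = 21.5796pt
Step 4: 10.0 × 1.469⁴ = 46.5680pt
Difference: 46.5680 − 21.5796 = 24.9884pt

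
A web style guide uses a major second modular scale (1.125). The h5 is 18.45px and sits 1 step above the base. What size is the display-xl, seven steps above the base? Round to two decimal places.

18.45 × 1.125⁶ = 18.45 × 2.02729 ≈ 37.403

37.40px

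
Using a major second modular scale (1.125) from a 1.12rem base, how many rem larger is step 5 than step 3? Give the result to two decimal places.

Step 3: 1.12 × 1.125³ = 1.5947rem
Step 5: 1.12 × 1.125⁵ = 2.0183rem
Difference: 2.0183 − 1.5947 = 0.4236rem

0.42rem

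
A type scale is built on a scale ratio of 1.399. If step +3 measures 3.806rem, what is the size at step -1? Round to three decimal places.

The gap is -1 − (3) = -4 steps, so the factor is 1.399^-4.
3.806 ÷ 1.399⁴ = 3.806 ÷ 3.83064 ≈ 0.994

0.994rem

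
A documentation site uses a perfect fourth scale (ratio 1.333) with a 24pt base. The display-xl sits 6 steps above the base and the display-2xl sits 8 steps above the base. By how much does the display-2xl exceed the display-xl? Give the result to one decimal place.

Step 6: 24.0 × 1.333⁶ = 134.646pt
Step 8: 24.0 × 1.333⁸ = 239.250pt
Difference: 239.250 − 134.646 = 104.604pt

104.6pt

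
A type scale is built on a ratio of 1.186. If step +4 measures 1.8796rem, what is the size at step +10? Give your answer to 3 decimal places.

5.231rem

The gap is 10 − (4) = 6 steps, so the factor is 1.186^6.
1.8796 × 1.186⁶ = 1.8796 × 2.78297 ≈ 5.231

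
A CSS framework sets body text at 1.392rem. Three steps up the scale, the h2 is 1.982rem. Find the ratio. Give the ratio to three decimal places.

r³ = 1.982 / 1.392, so r = (1.982/1.392)^(1/3).
r = 1.4239^(1/3) ≈ 1.1250

1.125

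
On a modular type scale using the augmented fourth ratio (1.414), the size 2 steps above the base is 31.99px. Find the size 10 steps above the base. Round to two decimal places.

511.22px

Moving from step +2 to step +10 is 8 steps up, so multiply by r⁸.
31.99 × 1.414⁸ = 31.99 × 15.98068 ≈ 511.222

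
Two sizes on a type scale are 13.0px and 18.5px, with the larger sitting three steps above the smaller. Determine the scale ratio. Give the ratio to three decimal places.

r³ = 18.5 / 13.0, so r = (18.5/13.0)^(1/3).
r = 1.4231^(1/3) ≈ 1.1248

1.125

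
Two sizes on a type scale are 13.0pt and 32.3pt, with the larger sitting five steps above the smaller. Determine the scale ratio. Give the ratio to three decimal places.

The ratio satisfies 13.0 × r⁵ = 32.3, so r = (32.3 / 13.0)^(1/5).
r = 2.4846^(1/5) ≈ 1.1996

1.200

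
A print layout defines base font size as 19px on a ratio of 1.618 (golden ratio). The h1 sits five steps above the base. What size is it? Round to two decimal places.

19.0 × 1.618⁵ = 19.0 × 11.08901 ≈ 210.69

210.69px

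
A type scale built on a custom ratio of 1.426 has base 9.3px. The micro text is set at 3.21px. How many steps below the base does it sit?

1.426ⁿ = 9.3 / 3.21 = 2.8972
n = ln(2.8972) / ln(1.426) = 1.0637 / 0.3549 ≈ 3.00

3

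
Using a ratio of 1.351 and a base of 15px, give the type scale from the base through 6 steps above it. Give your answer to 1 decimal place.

Step 0: 15px
Step 1: 15.0 × 1.351 = 20.3
Step 2: 15.0 × 1.351² = 27.4
Step 3: 15.0 × 1.351³ = 37.0
Step 4: 15.0 × 1.351⁴ = 50.0
Step 5: 15.0 × 1.351⁵ = 67.5
Step 6: 15.0 × 1.351⁶ = 91.2

15.0px, 20.3px, 27.4px, 37.0px, 50.0px, 67.5px, 91.2px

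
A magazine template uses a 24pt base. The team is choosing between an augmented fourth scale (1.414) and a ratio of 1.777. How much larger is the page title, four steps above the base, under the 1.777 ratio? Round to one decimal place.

143.4pt

Augmented fourth: 24.0 × 1.414⁴ = 95.942pt
At 1.777: 24.0 × 1.777⁴ = 239.310pt
Difference: 239.310 − 95.942 = 143.368pt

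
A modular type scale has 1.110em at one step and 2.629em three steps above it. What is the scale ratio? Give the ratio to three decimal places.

1.333

r³ = 2.629 / 1.110, so r = (2.629/1.110)^(1/3).
r = 2.3685^(1/3) ≈ 1.3330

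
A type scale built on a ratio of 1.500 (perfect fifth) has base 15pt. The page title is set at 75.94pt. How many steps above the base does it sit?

4

1.500ⁿ = 75.94 / 15 = 5.0627
n = ln(5.0627) / ln(1.500) = 1.6219 / 0.4055 ≈ 4.00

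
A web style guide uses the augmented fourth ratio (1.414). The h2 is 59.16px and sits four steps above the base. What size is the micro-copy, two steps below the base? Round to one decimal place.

Moving from step +4 to step -2 is 6 steps down, so divide by r⁶.
59.16 ÷ 1.414⁶ = 59.16 ÷ 7.99275 ≈ 7.402

7.4px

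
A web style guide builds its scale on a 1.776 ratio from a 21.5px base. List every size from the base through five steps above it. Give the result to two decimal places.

Step 0: 21.5px
Step 1: 21.5 × 1.776 = 38.18
Step 2: 21.5 × 1.776² = 67.81
Step 3: 21.5 × 1.776³ = 120.44
Step 4: 21.5 × 1.776⁴ = 213.90
Step 5: 21.5 × 1.776⁵ = 379.89

21.50px, 38.18px, 67.81px, 120.44px, 213.90px, 379.89px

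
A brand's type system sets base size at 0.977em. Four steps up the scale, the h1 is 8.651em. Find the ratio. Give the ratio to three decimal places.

r⁴ = 8.651 / 0.977, so r = (8.651/0.977)^(1/4).
r = 8.8547^(1/4) ≈ 1.7250

1.725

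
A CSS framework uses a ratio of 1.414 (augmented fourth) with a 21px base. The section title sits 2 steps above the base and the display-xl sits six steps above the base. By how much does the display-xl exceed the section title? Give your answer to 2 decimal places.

125.86px

Step 2: 21.0 × 1.414² = 41.9873px
Step 6: 21.0 × 1.414⁶ = 167.8478px
Difference: 167.8478 − 41.9873 = 125.8605px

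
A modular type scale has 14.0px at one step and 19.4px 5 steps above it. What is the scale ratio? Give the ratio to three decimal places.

1.067

The ratio satisfies 14.0 × r⁵ = 19.4, so r = (19.4 / 14.0)^(1/5).
r = 1.3857^(1/5) ≈ 1.0674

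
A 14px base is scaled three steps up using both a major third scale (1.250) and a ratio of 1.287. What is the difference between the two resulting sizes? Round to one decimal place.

2.5px

Major third: 14.0 × 1.250³ = 27.344px
At 1.287: 14.0 × 1.287³ = 29.844px
Difference: 29.844 − 27.344 = 2.500px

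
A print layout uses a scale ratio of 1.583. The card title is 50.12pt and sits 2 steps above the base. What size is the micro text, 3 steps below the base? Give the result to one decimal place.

5.0pt

50.12 ÷ 1.583⁵ = 50.12 ÷ 9.94042 ≈ 5.042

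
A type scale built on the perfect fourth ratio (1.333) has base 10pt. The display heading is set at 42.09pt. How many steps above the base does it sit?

5

1.333ⁿ = 42.09 / 10 = 4.2090
n = ln(4.2090) / ln(1.333) = 1.4372 / 0.2874 ≈ 5.00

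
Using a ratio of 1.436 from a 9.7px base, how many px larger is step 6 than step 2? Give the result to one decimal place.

Step 2: 9.7 × 1.436² = 20.002px
Step 6: 9.7 × 1.436⁶ = 85.055px
Difference: 85.055 − 20.002 = 65.053px

65.1px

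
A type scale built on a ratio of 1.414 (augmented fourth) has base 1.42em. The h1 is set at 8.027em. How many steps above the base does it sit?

5

1.414ⁿ = 8.027 / 1.42 = 5.6528
n = ln(5.6528) / ln(1.414) = 1.7322 / 0.3464 ≈ 5.00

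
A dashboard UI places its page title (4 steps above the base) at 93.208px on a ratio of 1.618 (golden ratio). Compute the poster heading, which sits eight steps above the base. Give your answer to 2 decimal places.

638.80px

Moving from step +4 to step +8 is 4 steps up, so multiply by r⁴.
93.208 × 1.618⁴ = 93.208 × 6.85353 ≈ 638.803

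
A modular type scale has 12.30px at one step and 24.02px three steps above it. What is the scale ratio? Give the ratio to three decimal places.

1.250

r³ = 24.02 / 12.30, so r = (24.02/12.30)^(1/3).
r = 1.9528^(1/3) ≈ 1.2499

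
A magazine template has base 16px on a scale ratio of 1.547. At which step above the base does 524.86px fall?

8

1.547ⁿ = 524.86 / 16 = 32.8038
n = ln(32.8038) / ln(1.547) = 3.4905 / 0.4363 ≈ 8.00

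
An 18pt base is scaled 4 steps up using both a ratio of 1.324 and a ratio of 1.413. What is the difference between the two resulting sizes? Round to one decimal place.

At 1.324: 18.0 × 1.324⁴ = 55.313pt
At 1.413: 18.0 × 1.413⁴ = 71.753pt
Difference: 71.753 − 55.313 = 16.440pt

16.4pt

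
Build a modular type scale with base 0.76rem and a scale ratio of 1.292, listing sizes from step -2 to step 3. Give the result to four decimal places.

0.4553rem, 0.5882rem, 0.7600rem, 0.9819rem, 1.2686rem, 1.6391rem

Step -2: 0.76 ÷ 1.292² = 0.4553
Step -1: 0.76 ÷ 1.292 = 0.5882
Step 0: 0.76rem
Step 1: 0.76 × 1.292 = 0.9819
Step 2: 0.76 × 1.292² = 1.2686
Step 3: 0.76 × 1.292³ = 1.6391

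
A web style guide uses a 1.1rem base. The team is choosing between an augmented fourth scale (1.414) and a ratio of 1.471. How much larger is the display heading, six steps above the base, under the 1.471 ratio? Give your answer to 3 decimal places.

Augmented fourth: 1.1 × 1.414⁶ = 8.79203rem
At 1.471: 1.1 × 1.471⁶ = 11.14471rem
Difference: 11.14471 − 8.79203 = 2.35268rem

2.353rem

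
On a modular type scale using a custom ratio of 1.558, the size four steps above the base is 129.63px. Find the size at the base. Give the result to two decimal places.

22.00px

129.63 ÷ 1.558⁴ = 129.63 ÷ 5.89210 ≈ 22.001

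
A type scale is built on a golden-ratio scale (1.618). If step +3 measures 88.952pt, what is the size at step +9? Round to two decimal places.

Moving from step +3 to step +9 is 6 steps up, so multiply by r⁶.
88.952 × 1.618⁶ = 88.952 × 17.94201 ≈ 1595.978

1595.98pt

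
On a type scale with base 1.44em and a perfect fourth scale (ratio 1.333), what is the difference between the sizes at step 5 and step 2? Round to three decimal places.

3.502em

Step 2: 1.44 × 1.333² = 2.55872em
Step 5: 1.44 × 1.333⁵ = 6.06057em
Difference: 6.06057 − 2.55872 = 3.50185em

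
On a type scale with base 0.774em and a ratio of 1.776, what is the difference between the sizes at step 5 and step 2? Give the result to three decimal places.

11.235em

Step 2: 0.774 × 1.776² = 2.44133em
Step 5: 0.774 × 1.776⁵ = 13.67590em
Difference: 13.67590 − 2.44133 = 11.23457em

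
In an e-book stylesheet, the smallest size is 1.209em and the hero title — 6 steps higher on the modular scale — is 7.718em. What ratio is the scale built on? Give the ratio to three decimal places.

r⁶ = 7.718 / 1.209, so r = (7.718/1.209)^(1/6).
r = 6.3838^(1/6) ≈ 1.3620

1.362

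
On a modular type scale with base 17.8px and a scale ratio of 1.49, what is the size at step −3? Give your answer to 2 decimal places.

17.8 ÷ 1.49³ = 17.8 ÷ 3.30795 ≈ 5.38

5.38px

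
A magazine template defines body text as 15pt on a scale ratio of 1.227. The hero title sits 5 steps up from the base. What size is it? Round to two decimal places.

41.72pt

Every step multiplies by the scale ratio.
15.0 × 1.227⁵ = 15.0 × 2.78114 ≈ 41.72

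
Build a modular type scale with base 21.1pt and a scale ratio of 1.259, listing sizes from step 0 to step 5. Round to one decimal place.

21.1pt, 26.6pt, 33.4pt, 42.1pt, 53.0pt, 66.7pt

Step 0: 21.1pt
Step 1: 21.1 × 1.259 = 26.6
Step 2: 21.1 × 1.259² = 33.4
Step 3: 21.1 × 1.259³ = 42.1
Step 4: 21.1 × 1.259⁴ = 53.0
Step 5: 21.1 × 1.259⁵ = 66.7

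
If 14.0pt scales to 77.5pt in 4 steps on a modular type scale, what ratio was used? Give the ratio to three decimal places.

The ratio satisfies 14.0 × r⁴ = 77.5, so r = (77.5 / 14.0)^(1/4).
r = 5.5357^(1/4) ≈ 1.5339

1.534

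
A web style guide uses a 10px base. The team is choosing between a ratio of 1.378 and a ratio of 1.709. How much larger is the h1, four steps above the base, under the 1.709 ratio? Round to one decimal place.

At 1.378: 10.0 × 1.378⁴ = 36.058px
At 1.709: 10.0 × 1.709⁴ = 85.304px
Difference: 85.304 − 36.058 = 49.246px

49.2px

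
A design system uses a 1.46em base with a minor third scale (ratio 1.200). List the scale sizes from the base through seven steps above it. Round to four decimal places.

Step 0: 1.46em
Step 1: 1.46 × 1.200 = 1.7520
Step 2: 1.46 × 1.200² = 2.1024
Step 3: 1.46 × 1.200³ = 2.5229
Step 4: 1.46 × 1.200⁴ = 3.0275
Step 5: 1.46 × 1.200⁵ = 3.6329
Step 6: 1.46 × 1.200⁶ = 4.3595
Step 7: 1.46 × 1.200⁷ = 5.2314

1.4600em, 1.7520em, 2.1024em, 2.5229em, 3.0275em, 3.6329em, 4.3595em, 5.2314em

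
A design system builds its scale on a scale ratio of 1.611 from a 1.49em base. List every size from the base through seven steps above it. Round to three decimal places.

1.490em, 2.400em, 3.867em, 6.230em, 10.036em, 16.168em, 26.047em, 41.962em

Step 0: 1.49em
Step 1: 1.49 × 1.611 = 2.400
Step 2: 1.49 × 1.611² = 3.867
Step 3: 1.49 × 1.611³ = 6.230
Step 4: 1.49 × 1.611⁴ = 10.036
Step 5: 1.49 × 1.611⁵ = 16.168
Step 6: 1.49 × 1.611⁶ = 26.047
Step 7: 1.49 × 1.611⁷ = 41.962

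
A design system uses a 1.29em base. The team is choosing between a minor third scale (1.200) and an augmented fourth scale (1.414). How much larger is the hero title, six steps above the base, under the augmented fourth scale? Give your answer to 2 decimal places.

6.46em

Minor third: 1.29 × 1.200⁶ = 3.8519em
Augmented fourth: 1.29 × 1.414⁶ = 10.3107em
Difference: 10.3107 − 3.8519 = 6.4588em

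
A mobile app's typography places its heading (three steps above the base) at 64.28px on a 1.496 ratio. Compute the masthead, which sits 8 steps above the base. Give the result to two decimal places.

481.65px

64.28 × 1.496⁵ = 64.28 × 7.49304 ≈ 481.653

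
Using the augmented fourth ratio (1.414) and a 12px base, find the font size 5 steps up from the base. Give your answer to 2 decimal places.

67.83px

12.0 × 1.414⁵ = 12.0 × 5.65258 ≈ 67.83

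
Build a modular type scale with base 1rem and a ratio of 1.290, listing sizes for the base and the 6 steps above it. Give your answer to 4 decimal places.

1.0000rem, 1.2900rem, 1.6641rem, 2.1467rem, 2.7692rem, 3.5723rem, 4.6083rem

Step 0: 1rem
Step 1: 1.0 × 1.290 = 1.2900
Step 2: 1.0 × 1.290² = 1.6641
Step 3: 1.0 × 1.290³ = 2.1467
Step 4: 1.0 × 1.290⁴ = 2.7692
Step 5: 1.0 × 1.290⁵ = 3.5723
Step 6: 1.0 × 1.290⁶ = 4.6083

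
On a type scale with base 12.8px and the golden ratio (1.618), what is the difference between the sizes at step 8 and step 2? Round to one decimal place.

Step 2: 12.8 × 1.618² = 33.509px
Step 8: 12.8 × 1.618⁸ = 601.226px
Difference: 601.226 − 33.509 = 567.717px

567.7px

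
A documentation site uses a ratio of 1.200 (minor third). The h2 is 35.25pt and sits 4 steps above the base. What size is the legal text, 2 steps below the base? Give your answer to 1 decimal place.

The gap is -2 − (4) = -6 steps, so the factor is 1.200^-6.
35.25 ÷ 1.200⁶ = 35.25 ÷ 2.98598 ≈ 11.805

11.8pt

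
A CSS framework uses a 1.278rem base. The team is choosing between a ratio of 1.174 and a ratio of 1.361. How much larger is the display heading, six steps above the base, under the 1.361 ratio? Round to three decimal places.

At 1.174: 1.278 × 1.174⁶ = 3.34610rem
At 1.361: 1.278 × 1.361⁶ = 8.12231rem
Difference: 8.12231 − 3.34610 = 4.77621rem

4.776rem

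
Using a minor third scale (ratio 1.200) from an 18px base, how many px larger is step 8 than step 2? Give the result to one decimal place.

51.5px

Step 2: 18.0 × 1.200² = 25.920px
Step 8: 18.0 × 1.200⁸ = 77.397px
Difference: 77.397 − 25.920 = 51.477px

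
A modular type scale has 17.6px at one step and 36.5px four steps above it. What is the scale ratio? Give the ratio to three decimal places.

The ratio satisfies 17.6 × r⁴ = 36.5, so r = (36.5 / 17.6)^(1/4).
r = 2.0739^(1/4) ≈ 1.2000

1.200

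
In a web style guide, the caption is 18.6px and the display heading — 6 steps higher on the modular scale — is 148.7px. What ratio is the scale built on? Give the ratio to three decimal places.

1.414

r⁶ = 148.7 / 18.6, so r = (148.7/18.6)^(1/6).
r = 7.9946^(1/6) ≈ 1.4141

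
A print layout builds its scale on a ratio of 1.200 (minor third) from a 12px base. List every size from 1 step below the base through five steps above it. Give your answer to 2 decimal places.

10.00px, 12.00px, 14.40px, 17.28px, 20.74px, 24.88px, 29.86px

Step -1: 12.0 ÷ 1.200 = 10.00
Step 0: 12px
Step 1: 12.0 × 1.200 = 14.40
Step 2: 12.0 × 1.200² = 17.28
Step 3: 12.0 × 1.200³ = 20.74
Step 4: 12.0 × 1.200⁴ = 24.88
Step 5: 12.0 × 1.200⁵ = 29.86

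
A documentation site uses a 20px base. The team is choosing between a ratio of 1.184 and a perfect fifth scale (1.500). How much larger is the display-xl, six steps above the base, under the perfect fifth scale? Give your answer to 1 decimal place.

172.7px

At 1.184: 20.0 × 1.184⁶ = 55.099px
Perfect fifth: 20.0 × 1.500⁶ = 227.812px
Difference: 227.812 − 55.099 = 172.713px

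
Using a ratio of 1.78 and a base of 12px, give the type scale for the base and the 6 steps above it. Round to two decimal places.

Step 0: 12px
Step 1: 12.0 × 1.78 = 21.36
Step 2: 12.0 × 1.78² = 38.02
Step 3: 12.0 × 1.78³ = 67.68
Step 4: 12.0 × 1.78⁴ = 120.47
Step 5: 12.0 × 1.78⁵ = 214.43
Step 6: 12.0 × 1.78⁶ = 381.68

12.00px, 21.36px, 38.02px, 67.68px, 120.47px, 214.43px, 381.68px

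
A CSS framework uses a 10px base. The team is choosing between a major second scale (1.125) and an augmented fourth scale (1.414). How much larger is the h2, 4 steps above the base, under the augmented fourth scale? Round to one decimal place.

24.0px

Major second: 10.0 × 1.125⁴ = 16.018px
Augmented fourth: 10.0 × 1.414⁴ = 39.976px
Difference: 39.976 − 16.018 = 23.958px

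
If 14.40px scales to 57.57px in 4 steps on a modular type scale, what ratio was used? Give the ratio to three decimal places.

1.414

r⁴ = 57.57 / 14.40, so r = (57.57/14.40)^(1/4).
r = 3.9979^(1/4) ≈ 1.4140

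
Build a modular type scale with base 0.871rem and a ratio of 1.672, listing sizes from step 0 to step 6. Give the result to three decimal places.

Step 0: 0.871rem
Step 1: 0.871 × 1.672 = 1.456
Step 2: 0.871 × 1.672² = 2.435
Step 3: 0.871 × 1.672³ = 4.071
Step 4: 0.871 × 1.672⁴ = 6.807
Step 5: 0.871 × 1.672⁵ = 11.382
Step 6: 0.871 × 1.672⁶ = 19.030

0.871rem, 1.456rem, 2.435rem, 4.071rem, 6.807rem, 11.382rem, 19.030rem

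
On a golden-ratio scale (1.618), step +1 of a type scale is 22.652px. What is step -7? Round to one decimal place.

Moving from step +1 to step -7 is 8 steps down, so divide by r⁸.
22.652 ÷ 1.618⁸ = 22.652 ÷ 46.97082 ≈ 0.482

0.5px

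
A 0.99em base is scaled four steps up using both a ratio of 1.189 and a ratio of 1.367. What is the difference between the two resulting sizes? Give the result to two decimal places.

At 1.189: 0.99 × 1.189⁴ = 1.9786em
At 1.367: 0.99 × 1.367⁴ = 3.4571em
Difference: 3.4571 − 1.9786 = 1.4785em

1.48em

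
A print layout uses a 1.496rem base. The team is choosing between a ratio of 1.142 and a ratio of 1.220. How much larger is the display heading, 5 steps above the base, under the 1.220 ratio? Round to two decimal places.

1.14rem

At 1.142: 1.496 × 1.142⁵ = 2.9058rem
At 1.220: 1.496 × 1.220⁵ = 4.0433rem
Difference: 4.0433 − 2.9058 = 1.1375rem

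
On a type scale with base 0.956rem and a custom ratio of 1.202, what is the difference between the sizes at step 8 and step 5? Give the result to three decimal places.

Step 5: 0.956 × 1.202⁵ = 2.39872rem
Step 8: 0.956 × 1.202⁸ = 4.16575rem
Difference: 4.16575 − 2.39872 = 1.76703rem

1.767rem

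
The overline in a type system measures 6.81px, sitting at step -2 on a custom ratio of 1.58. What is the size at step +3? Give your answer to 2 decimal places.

67.06px

Moving from step -2 to step +3 is 5 steps up, so multiply by r⁵.
6.81 × 1.58⁵ = 6.81 × 9.84658 ≈ 67.055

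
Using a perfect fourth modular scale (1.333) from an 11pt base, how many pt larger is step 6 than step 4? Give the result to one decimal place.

27.0pt

Step 4: 11.0 × 1.333⁴ = 34.731pt
Step 6: 11.0 × 1.333⁶ = 61.713pt
Difference: 61.713 − 34.731 = 26.982pt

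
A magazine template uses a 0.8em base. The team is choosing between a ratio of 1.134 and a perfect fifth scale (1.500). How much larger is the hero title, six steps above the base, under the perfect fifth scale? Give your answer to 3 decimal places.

At 1.134: 0.8 × 1.134⁶ = 1.70125em
Perfect fifth: 0.8 × 1.500⁶ = 9.11250em
Difference: 9.11250 − 1.70125 = 7.41125em

7.411em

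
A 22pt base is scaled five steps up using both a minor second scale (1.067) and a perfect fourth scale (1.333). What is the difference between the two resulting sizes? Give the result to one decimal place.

Minor second: 22.0 × 1.067⁵ = 30.426pt
Perfect fourth: 22.0 × 1.333⁵ = 92.592pt
Difference: 92.592 − 30.426 = 62.166pt

62.2pt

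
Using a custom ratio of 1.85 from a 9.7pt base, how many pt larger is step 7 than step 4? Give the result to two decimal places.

605.78pt

Step 4: 9.7 × 1.85⁴ = 113.6210pt
Step 7: 9.7 × 1.85⁷ = 719.4056pt
Difference: 719.4056 − 113.6210 = 605.7846pt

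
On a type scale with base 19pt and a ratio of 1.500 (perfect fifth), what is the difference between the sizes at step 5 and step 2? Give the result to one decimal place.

101.5pt

Step 2: 19.0 × 1.500² = 42.750pt
Step 5: 19.0 × 1.500⁵ = 144.281pt
Difference: 144.281 − 42.750 = 101.531pt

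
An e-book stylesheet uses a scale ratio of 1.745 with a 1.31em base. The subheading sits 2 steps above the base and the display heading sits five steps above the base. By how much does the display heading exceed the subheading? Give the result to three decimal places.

Step 2: 1.31 × 1.745² = 3.98898em
Step 5: 1.31 × 1.745⁵ = 21.19573em
Difference: 21.19573 − 3.98898 = 17.20675em

17.207em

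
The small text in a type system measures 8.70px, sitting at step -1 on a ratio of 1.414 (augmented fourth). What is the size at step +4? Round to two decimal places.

8.70 × 1.414⁵ = 8.70 × 5.65258 ≈ 49.177

49.18px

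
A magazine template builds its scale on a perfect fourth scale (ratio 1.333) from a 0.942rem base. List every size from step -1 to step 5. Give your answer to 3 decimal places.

0.707rem, 0.942rem, 1.256rem, 1.674rem, 2.231rem, 2.974rem, 3.965rem

Step -1: 0.942 ÷ 1.333 = 0.707
Step 0: 0.942rem
Step 1: 0.942 × 1.333 = 1.256
Step 2: 0.942 × 1.333² = 1.674
Step 3: 0.942 × 1.333³ = 2.231
Step 4: 0.942 × 1.333⁴ = 2.974
Step 5: 0.942 × 1.333⁵ = 3.965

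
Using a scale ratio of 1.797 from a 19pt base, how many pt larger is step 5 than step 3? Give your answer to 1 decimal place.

245.8pt

Step 3: 19.0 × 1.797³ = 110.255pt
Step 5: 19.0 × 1.797⁵ = 356.036pt
Difference: 356.036 − 110.255 = 245.781pt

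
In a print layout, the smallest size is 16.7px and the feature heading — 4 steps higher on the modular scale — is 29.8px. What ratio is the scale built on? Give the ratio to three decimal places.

r⁴ = 29.8 / 16.7, so r = (29.8/16.7)^(1/4).
r = 1.7844^(1/4) ≈ 1.1558

1.156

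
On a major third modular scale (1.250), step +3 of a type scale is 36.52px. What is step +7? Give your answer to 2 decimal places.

Moving from step +3 to step +7 is 4 steps up, so multiply by r⁴.
36.52 × 1.250⁴ = 36.52 × 2.44141 ≈ 89.160

89.16px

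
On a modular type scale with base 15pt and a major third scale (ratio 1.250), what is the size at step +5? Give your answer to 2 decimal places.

45.78pt

A modular type scale is a geometric sequence: sizeₙ = base × rⁿ.
15.0 × 1.250⁵ = 15.0 × 3.05176 ≈ 45.78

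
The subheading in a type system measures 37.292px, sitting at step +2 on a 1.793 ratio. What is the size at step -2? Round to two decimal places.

37.292 ÷ 1.793⁴ = 37.292 ÷ 10.33525 ≈ 3.608

3.61px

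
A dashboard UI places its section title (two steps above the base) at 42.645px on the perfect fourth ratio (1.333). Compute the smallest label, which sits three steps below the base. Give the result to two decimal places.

42.645 ÷ 1.333⁵ = 42.645 ÷ 4.20873 ≈ 10.133

10.13px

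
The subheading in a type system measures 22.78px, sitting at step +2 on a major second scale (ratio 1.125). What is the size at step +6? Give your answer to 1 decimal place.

36.5px

22.78 × 1.125⁴ = 22.78 × 1.60181 ≈ 36.489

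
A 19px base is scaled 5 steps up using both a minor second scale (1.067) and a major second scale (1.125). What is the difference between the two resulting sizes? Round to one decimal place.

8.0px

Minor second: 19.0 × 1.067⁵ = 26.277px
Major second: 19.0 × 1.125⁵ = 34.239px
Difference: 34.239 − 26.277 = 7.962px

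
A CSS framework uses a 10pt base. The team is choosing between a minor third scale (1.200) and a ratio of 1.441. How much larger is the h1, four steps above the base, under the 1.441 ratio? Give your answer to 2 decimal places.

22.38pt

Minor third: 10.0 × 1.200⁴ = 20.7360pt
At 1.441: 10.0 × 1.441⁴ = 43.1177pt
Difference: 43.1177 − 20.7360 = 22.3817pt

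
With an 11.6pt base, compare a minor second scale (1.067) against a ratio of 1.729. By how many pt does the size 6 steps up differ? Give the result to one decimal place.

292.8pt

Minor second: 11.6 × 1.067⁶ = 17.118pt
At 1.729: 11.6 × 1.729⁶ = 309.905pt
Difference: 309.905 − 17.118 = 292.787pt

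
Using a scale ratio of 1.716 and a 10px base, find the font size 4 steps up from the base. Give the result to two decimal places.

Each step on a modular scale multiplies by the ratio, so the size n steps from the base is base × ratioⁿ.
10.0 × 1.716⁴ = 10.0 × 8.67100 ≈ 86.71

86.71px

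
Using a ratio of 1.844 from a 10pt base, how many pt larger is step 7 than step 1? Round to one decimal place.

706.5pt

Step 1: 10.0 × 1.844 = 18.440pt
Step 7: 10.0 × 1.844⁷ = 724.981pt
Difference: 724.981 − 18.440 = 706.541pt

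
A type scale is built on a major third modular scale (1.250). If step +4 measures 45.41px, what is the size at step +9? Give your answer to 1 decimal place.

138.6px

Moving from step +4 to step +9 is 5 steps up, so multiply by r⁵.
45.41 × 1.250⁵ = 45.41 × 3.05176 ≈ 138.580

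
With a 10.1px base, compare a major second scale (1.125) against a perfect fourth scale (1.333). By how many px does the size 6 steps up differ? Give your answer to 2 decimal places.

Major second: 10.1 × 1.125⁶ = 20.4756px
Perfect fourth: 10.1 × 1.333⁶ = 56.6634px
Difference: 56.6634 − 20.4756 = 36.1878px

36.19px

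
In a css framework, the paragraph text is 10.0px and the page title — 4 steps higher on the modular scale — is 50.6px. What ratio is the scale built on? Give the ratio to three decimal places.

1.500

The ratio satisfies 10.0 × r⁴ = 50.6, so r = (50.6 / 10.0)^(1/4).
r = 5.0600^(1/4) ≈ 1.4998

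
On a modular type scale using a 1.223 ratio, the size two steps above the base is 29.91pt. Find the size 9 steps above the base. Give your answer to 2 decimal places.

29.91 × 1.223⁷ = 29.91 × 4.09247 ≈ 122.406

122.41pt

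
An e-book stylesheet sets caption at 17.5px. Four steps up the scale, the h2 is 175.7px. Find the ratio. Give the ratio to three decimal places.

1.780

r⁴ = 175.7 / 17.5, so r = (175.7/17.5)^(1/4).
r = 10.0400^(1/4) ≈ 1.7801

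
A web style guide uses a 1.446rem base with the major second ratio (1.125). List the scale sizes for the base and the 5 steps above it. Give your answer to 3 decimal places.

1.446rem, 1.627rem, 1.830rem, 2.059rem, 2.316rem, 2.606rem

Step 0: 1.446rem
Step 1: 1.446 × 1.125 = 1.627
Step 2: 1.446 × 1.125² = 1.830
Step 3: 1.446 × 1.125³ = 2.059
Step 4: 1.446 × 1.125⁴ = 2.316
Step 5: 1.446 × 1.125⁵ = 2.606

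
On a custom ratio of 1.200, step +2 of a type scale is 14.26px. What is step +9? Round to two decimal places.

51.10px

14.26 × 1.200⁷ = 14.26 × 3.58318 ≈ 51.096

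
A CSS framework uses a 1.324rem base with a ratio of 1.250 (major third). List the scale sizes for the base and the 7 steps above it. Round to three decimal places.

Step 0: 1.324rem
Step 1: 1.324 × 1.250 = 1.655
Step 2: 1.324 × 1.250² = 2.069
Step 3: 1.324 × 1.250³ = 2.586
Step 4: 1.324 × 1.250⁴ = 3.232
Step 5: 1.324 × 1.250⁵ = 4.041
Step 6: 1.324 × 1.250⁶ = 5.051
Step 7: 1.324 × 1.250⁷ = 6.313

1.324rem, 1.655rem, 2.069rem, 2.586rem, 3.232rem, 4.041rem, 5.051rem, 6.313rem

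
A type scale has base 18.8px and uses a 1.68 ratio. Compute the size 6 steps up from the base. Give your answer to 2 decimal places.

422.68px

18.8 × 1.68⁶ = 18.8 × 22.48307 ≈ 422.68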